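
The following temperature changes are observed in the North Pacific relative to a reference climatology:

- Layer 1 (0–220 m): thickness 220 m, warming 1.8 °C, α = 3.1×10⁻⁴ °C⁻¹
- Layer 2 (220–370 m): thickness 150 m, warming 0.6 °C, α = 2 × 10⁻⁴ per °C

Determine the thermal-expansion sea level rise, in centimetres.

14.1 cm

0–220 m: 3.1×10⁻⁴ × 220 × 1.8 = 0.12276 m
Layer 2: 150 × 2×10⁻⁴ × 0.6 = 0.01800 m
Δh = 0.12276 + 0.01800 = 0.14076 m ≈ 14.1 cm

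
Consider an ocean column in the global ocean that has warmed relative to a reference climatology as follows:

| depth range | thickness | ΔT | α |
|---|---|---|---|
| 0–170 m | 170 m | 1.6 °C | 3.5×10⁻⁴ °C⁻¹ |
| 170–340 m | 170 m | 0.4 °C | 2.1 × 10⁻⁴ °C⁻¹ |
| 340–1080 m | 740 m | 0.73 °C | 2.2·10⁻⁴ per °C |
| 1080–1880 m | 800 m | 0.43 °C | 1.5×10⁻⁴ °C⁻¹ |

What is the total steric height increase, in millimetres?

Δh ≈ 280 mm

0–170 m: 170 × 3.5×10⁻⁴ × 1.6 = 0.09520 m
Layer 2: 170 × 0.4 × 2.1×10⁻⁴ = 0.01428 m
340–1080 m: 2.2×10⁻⁴ × 740 × 0.73 = 0.118844 m
Layer 4: 800 × 1.5×10⁻⁴ × 0.43 = 0.05160 m
Δh = 0.09520 + 0.01428 + 0.118844 + 0.05160 = 0.279924 m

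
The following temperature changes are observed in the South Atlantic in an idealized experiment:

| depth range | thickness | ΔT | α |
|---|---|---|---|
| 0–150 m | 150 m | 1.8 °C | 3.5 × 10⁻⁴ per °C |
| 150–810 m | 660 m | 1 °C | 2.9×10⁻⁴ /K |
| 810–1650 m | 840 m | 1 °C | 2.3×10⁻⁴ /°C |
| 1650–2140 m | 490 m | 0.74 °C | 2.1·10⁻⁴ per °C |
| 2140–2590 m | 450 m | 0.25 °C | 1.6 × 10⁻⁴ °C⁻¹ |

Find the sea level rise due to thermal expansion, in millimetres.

Layer 1: 150 × 3.5×10⁻⁴ × 1.8 = 0.09450 m
150–810 m: 660 × 1 × 2.9×10⁻⁴ = 0.19140 m
810–1650 m: 840 × 2.3×10⁻⁴ × 1 = 0.19320 m
1650–2140 m: 0.74 × 490 × 2.1×10⁻⁴ = 0.076146 m
Layer 5: 450 × 1.6×10⁻⁴ × 0.25 = 0.01800 m
Δh = 0.09450 + 0.19140 + 0.19320 + 0.076146 + 0.01800 = 0.573246 m

Δh ≈ 570 mm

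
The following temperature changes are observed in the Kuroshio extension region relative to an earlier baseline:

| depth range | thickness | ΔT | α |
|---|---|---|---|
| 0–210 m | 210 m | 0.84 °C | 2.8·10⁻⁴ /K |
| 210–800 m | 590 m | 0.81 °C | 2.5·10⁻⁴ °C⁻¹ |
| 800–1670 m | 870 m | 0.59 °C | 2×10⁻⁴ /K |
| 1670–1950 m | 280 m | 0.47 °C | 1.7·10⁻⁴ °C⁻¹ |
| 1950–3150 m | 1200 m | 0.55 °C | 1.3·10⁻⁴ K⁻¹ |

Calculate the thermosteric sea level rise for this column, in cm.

Layer 1: 0.84 × 210 × 2.8×10⁻⁴ = 0.049392 m
210–800 m: 590 × 2.5×10⁻⁴ × 0.81 = 0.119475 m
800–1670 m: 870 × 0.59 × 2×10⁻⁴ = 0.10266 m
Layer 4: 280 × 1.7×10⁻⁴ × 0.47 = 0.022372 m
0.55 × 1200 × 1.3×10⁻⁴ = 0.08580 m
Δh = 0.049392 + 0.119475 + 0.10266 + 0.022372 + 0.08580 = 0.379699 m ≈ 38.0 cm

about 38.0 cm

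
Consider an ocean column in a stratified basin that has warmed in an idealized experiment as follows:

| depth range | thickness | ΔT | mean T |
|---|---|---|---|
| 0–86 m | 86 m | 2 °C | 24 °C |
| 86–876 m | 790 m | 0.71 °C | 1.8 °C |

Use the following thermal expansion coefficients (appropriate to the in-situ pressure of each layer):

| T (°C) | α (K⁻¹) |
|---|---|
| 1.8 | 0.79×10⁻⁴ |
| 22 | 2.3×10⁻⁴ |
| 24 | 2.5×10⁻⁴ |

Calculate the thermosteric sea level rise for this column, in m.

Layer 1 at 24 °C → α = 2.5×10⁻⁴ K⁻¹
Layer 2 at 1.8 °C → α = 0.79×10⁻⁴ K⁻¹
86 × 2.5×10⁻⁴ × 2 = 0.04300 m
790 × 0.71 × 0.79×10⁻⁴ = 0.0443111 m
Δh = 0.04300 + 0.0443111 = 0.0873111 m

Δh ≈ 0.087 m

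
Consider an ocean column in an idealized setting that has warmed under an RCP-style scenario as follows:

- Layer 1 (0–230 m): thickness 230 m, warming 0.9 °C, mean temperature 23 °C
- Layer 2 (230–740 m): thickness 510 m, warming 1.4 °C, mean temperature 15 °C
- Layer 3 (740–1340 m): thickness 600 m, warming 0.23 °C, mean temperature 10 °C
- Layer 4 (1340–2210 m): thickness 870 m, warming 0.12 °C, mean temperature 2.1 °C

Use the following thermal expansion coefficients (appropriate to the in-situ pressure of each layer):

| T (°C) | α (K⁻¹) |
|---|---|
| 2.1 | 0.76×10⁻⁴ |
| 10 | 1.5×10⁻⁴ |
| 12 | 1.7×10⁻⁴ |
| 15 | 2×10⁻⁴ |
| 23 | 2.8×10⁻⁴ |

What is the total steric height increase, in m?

0.23 m of thermosteric rise

Layer 1 at 23 °C → α = 2.8×10⁻⁴ K⁻¹
Layer 2 at 15 °C → α = 2×10⁻⁴ K⁻¹
Layer 3 at 10 °C → α = 1.5×10⁻⁴ K⁻¹
Layer 4 at 2.1 °C → α = 0.76×10⁻⁴ K⁻¹
0–230 m: 230 × 0.9 × 2.8×10⁻⁴ = 0.05796 m
510 × 2×10⁻⁴ × 1.4 = 0.14280 m
1.5×10⁻⁴ × 0.23 × 600 = 0.02070 m
1340–2210 m: 870 × 0.76×10⁻⁴ × 0.12 = 0.0079344 m
Δh = 0.05796 + 0.14280 + 0.02070 + 0.0079344 = 0.2293944 m ≈ 0.23 m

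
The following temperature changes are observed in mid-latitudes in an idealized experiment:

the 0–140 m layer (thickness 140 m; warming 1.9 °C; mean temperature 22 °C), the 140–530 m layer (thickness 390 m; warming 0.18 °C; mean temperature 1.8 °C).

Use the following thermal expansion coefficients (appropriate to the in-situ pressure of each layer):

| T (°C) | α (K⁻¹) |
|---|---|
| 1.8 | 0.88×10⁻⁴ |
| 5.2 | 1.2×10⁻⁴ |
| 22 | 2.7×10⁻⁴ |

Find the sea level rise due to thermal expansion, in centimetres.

7.80 cm of thermosteric rise

Layer 1 at 22 °C → α = 2.7×10⁻⁴ K⁻¹
Layer 2 at 1.8 °C → α = 0.88×10⁻⁴ K⁻¹
2.7×10⁻⁴ × 140 × 1.9 = 0.07182 m
140–530 m: 0.18 × 390 × 0.88×10⁻⁴ = 0.0061776 m
Δh = 0.07182 + 0.0061776 = 0.0779976 m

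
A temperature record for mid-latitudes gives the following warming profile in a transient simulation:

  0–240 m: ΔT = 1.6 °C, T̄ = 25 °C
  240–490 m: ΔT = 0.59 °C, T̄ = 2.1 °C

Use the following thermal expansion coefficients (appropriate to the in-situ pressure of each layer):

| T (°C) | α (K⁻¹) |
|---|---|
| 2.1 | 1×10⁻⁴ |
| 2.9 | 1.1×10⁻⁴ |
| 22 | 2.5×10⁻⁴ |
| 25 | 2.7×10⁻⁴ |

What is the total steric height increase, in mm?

Layer 1 at 25 °C → α = 2.7×10⁻⁴ K⁻¹
Layer 2 at 2.1 °C → α = 1×10⁻⁴ K⁻¹
0–240 m: 1.6 × 240 × 2.7×10⁻⁴ = 0.10368 m
Layer 2: 0.59 × 1×10⁻⁴ × 250 = 0.01475 m
Δh = 0.10368 + 0.01475 = 0.11843 m ≈ 118 mm

Δh ≈ 118 mm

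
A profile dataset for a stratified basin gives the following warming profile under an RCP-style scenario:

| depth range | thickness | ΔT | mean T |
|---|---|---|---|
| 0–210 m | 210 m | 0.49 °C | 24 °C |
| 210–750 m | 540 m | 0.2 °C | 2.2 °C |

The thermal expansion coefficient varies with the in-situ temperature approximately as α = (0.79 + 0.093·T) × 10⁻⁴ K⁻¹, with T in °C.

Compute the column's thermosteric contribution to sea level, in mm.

Layer 1: α = (0.79 + 0.093×24)×10⁻⁴ = 3.022×10⁻⁴ K⁻¹
Layer 2: α = (0.79 + 0.093×2.2)×10⁻⁴ = 0.9946×10⁻⁴ K⁻¹
3.022×10⁻⁴ × 0.49 × 210 = 0.03109638 m
Layer 2: 0.2 × 0.9946×10⁻⁴ × 540 = 0.01074168 m
Δh = 0.03109638 + 0.01074168 = 0.04183806 m

42 mm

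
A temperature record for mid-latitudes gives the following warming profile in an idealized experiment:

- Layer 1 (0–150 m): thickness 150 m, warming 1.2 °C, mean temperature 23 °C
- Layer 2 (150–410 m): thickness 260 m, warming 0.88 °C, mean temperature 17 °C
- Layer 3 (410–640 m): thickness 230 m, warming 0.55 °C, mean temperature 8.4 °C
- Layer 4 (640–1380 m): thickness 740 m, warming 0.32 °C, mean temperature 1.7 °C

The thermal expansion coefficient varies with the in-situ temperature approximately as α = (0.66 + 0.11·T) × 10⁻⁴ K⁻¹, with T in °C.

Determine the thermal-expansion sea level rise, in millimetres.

160 mm of thermosteric rise

Layer 1: α = (0.66 + 0.11×23)×10⁻⁴ = 3.19×10⁻⁴ K⁻¹
Layer 2: α = (0.66 + 0.11×17)×10⁻⁴ = 2.53×10⁻⁴ K⁻¹
Layer 3: α = (0.66 + 0.11×8.4)×10⁻⁴ = 1.584×10⁻⁴ K⁻¹
Layer 4: α = (0.66 + 0.11×1.7)×10⁻⁴ = 0.847×10⁻⁴ K⁻¹
Layer 1: 3.19×10⁻⁴ × 1.2 × 150 = 0.05742 m
2.53×10⁻⁴ × 260 × 0.88 = 0.0578864 m
410–640 m: 1.584×10⁻⁴ × 0.55 × 230 = 0.0200376 m
Layer 4: 0.847×10⁻⁴ × 740 × 0.32 = 0.02005696 m
Δh = 0.05742 + 0.0578864 + 0.0200376 + 0.02005696 = 0.15540096 m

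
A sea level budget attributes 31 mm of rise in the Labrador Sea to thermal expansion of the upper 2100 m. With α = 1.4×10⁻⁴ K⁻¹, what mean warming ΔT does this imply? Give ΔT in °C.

about 0.11 °C

ΔT = Δh/(αH) = 0.031 / (1.4×10⁻⁴ × 2100) ≈ 0.1054 °C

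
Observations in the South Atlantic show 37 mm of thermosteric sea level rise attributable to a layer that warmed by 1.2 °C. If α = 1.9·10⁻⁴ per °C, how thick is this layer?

about 160 m

H = Δh/(αΔT) = 0.037 / (1.9×10⁻⁴ × 1.2) ≈ 162.3 m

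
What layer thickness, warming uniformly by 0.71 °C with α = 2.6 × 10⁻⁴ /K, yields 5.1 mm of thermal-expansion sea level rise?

about 27.6 m

H = Δh/(αΔT) = 0.0051 / (2.6×10⁻⁴ × 0.71) ≈ 27.63 m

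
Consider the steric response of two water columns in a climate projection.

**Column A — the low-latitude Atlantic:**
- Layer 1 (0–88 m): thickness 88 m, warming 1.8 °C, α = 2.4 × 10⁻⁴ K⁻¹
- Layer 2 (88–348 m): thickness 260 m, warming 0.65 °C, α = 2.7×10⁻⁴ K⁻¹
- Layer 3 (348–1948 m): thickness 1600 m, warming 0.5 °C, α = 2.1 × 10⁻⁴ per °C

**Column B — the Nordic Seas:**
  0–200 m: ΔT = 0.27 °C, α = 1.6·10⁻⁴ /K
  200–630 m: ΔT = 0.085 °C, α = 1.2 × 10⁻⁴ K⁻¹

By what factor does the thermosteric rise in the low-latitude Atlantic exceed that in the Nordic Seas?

a factor of 19

A Layer 1: 88 × 1.8 × 2.4×10⁻⁴ = 0.038016 m
A Layer 2: 0.65 × 2.7×10⁻⁴ × 260 = 0.04563 m
A 348–1948 m: 0.5 × 1600 × 2.1×10⁻⁴ = 0.16800 m
A total: 0.251646 m
B 0–200 m: 0.27 × 200 × 1.6×10⁻⁴ = 0.00864 m
B Layer 2: 430 × 1.2×10⁻⁴ × 0.085 = 0.004386 m
B total: 0.013026 m
Ratio: 0.251646 / 0.013026 ≈ 19.32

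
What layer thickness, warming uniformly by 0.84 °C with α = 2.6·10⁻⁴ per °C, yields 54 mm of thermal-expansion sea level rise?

H = Δh/(αΔT) = 0.054 / (2.6×10⁻⁴ × 0.84) ≈ 247.3 m

H ≈ 247 m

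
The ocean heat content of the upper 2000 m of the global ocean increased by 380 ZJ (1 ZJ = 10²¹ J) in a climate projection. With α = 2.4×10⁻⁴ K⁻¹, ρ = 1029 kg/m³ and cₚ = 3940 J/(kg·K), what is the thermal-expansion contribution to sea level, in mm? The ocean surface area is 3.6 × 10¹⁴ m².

Δh = 62.5 mm

Per unit area: Q = 380×10²¹ / (3.6×10¹⁴) ≈ 1.056×10⁹ J/m²
Δh = αQ/(ρcₚ) = 2.4×10⁻⁴ × 1.056×10⁹ / (1029 × 3940) ≈ 0.062512 m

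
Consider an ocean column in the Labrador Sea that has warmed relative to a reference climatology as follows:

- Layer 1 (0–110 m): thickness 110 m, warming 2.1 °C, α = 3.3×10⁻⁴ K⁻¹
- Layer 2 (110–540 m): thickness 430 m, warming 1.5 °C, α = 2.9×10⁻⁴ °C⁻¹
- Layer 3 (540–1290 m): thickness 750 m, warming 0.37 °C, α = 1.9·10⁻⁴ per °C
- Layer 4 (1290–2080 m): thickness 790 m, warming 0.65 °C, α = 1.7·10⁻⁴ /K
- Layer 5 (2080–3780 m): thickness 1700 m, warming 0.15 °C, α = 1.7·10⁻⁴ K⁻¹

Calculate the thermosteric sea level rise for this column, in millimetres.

Δh = 447 mm

Layer 1: 110 × 3.3×10⁻⁴ × 2.1 = 0.07623 m
110–540 m: 1.5 × 2.9×10⁻⁴ × 430 = 0.18705 m
750 × 0.37 × 1.9×10⁻⁴ = 0.052725 m
1.7×10⁻⁴ × 790 × 0.65 = 0.087295 m
Layer 5: 1.7×10⁻⁴ × 0.15 × 1700 = 0.04335 m
Δh = 0.07623 + 0.18705 + 0.052725 + 0.087295 + 0.04335 = 0.44665 m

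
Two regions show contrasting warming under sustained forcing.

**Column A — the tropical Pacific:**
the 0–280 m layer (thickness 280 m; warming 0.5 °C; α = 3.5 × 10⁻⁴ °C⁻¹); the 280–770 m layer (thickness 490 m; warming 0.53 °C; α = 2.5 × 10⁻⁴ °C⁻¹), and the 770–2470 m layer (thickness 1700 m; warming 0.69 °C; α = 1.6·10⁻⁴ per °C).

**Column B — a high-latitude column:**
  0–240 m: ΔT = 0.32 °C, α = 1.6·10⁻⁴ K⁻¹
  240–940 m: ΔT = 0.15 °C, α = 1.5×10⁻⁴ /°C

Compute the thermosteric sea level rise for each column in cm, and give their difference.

A: 30.2 cm; B: 2.80 cm; difference 27.4 cm

A 0–280 m: 3.5×10⁻⁴ × 280 × 0.5 = 0.04900 m
A 280–770 m: 2.5×10⁻⁴ × 490 × 0.53 = 0.064925 m
A 1.6×10⁻⁴ × 1700 × 0.69 = 0.18768 m
A total: 0.301605 m
B 0–240 m: 1.6×10⁻⁴ × 240 × 0.32 = 0.012288 m
B 0.15 × 1.5×10⁻⁴ × 700 = 0.01575 m
B total: 0.028038 m
Difference: 0.301605 − 0.028038 = 0.273567 m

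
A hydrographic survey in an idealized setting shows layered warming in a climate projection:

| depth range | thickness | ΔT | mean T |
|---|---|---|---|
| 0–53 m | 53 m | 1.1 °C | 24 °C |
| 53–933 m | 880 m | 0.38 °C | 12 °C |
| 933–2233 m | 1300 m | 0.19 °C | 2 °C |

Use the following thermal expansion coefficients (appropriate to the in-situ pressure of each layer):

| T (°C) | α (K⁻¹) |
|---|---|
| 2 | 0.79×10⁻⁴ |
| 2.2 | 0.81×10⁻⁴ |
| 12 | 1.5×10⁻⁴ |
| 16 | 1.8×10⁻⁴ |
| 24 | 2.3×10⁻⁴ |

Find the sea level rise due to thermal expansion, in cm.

Δh ≈ 8.31 cm

Layer 1 at 24 °C → α = 2.3×10⁻⁴ K⁻¹
Layer 2 at 12 °C → α = 1.5×10⁻⁴ K⁻¹
Layer 3 at 2 °C → α = 0.79×10⁻⁴ K⁻¹
0–53 m: 1.1 × 2.3×10⁻⁴ × 53 = 0.013409 m
0.38 × 1.5×10⁻⁴ × 880 = 0.05016 m
933–2233 m: 0.19 × 0.79×10⁻⁴ × 1300 = 0.019513 m
Δh = 0.013409 + 0.05016 + 0.019513 = 0.083082 m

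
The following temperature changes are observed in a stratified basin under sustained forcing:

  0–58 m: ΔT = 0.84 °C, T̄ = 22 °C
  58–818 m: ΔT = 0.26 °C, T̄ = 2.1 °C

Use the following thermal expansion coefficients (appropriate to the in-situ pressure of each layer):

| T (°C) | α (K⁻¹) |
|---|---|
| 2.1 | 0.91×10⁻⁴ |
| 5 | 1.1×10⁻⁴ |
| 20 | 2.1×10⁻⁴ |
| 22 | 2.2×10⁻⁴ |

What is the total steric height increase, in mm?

Layer 1 at 22 °C → α = 2.2×10⁻⁴ K⁻¹
Layer 2 at 2.1 °C → α = 0.91×10⁻⁴ K⁻¹
0–58 m: 2.2×10⁻⁴ × 0.84 × 58 = 0.0107184 m
0.91×10⁻⁴ × 760 × 0.26 = 0.0179816 m
Δh = 0.0107184 + 0.0179816 = 0.02870 m

28.7 mm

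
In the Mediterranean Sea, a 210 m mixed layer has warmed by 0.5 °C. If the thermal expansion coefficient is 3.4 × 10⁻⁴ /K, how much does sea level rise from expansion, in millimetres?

36 mm of thermosteric rise

Δh = αΔT·H = 3.4×10⁻⁴ × 0.5 × 210 = 0.03570 m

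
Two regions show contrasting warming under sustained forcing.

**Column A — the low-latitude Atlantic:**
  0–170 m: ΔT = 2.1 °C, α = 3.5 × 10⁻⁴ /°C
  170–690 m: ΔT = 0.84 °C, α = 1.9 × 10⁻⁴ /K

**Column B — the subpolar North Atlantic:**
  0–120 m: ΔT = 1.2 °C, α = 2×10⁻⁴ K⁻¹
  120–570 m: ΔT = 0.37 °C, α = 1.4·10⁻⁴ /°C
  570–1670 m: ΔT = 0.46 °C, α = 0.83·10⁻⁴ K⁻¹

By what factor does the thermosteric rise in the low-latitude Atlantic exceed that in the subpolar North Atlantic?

a factor of 2.21

A 0–170 m: 2.1 × 3.5×10⁻⁴ × 170 = 0.12495 m
A Layer 2: 0.84 × 520 × 1.9×10⁻⁴ = 0.082992 m
A total: 0.207942 m
B 120 × 1.2 × 2×10⁻⁴ = 0.02880 m
B 120–570 m: 450 × 1.4×10⁻⁴ × 0.37 = 0.02331 m
B 570–1670 m: 0.46 × 0.83×10⁻⁴ × 1100 = 0.041998 m
B total: 0.094108 m
Ratio: 0.207942 / 0.094108 ≈ 2.210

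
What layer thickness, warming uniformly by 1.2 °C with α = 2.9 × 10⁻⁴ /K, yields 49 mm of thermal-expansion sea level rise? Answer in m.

H = Δh/(αΔT) = 0.049 / (2.9×10⁻⁴ × 1.2) ≈ 140.8 m

141 m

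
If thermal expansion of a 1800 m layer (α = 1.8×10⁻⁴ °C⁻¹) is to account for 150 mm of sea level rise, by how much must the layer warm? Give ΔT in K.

about 0.463 K

ΔT = Δh/(αH) = 0.15 / (1.8×10⁻⁴ × 1800) ≈ 0.4630 K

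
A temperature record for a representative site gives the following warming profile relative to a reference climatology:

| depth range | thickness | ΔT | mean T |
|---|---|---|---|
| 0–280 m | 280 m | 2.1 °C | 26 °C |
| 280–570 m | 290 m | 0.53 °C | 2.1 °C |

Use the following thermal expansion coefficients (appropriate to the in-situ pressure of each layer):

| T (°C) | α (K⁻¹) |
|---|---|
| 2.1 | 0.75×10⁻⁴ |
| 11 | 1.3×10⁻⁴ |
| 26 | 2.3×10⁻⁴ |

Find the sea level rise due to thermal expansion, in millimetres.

Layer 1 at 26 °C → α = 2.3×10⁻⁴ K⁻¹
Layer 2 at 2.1 °C → α = 0.75×10⁻⁴ K⁻¹
0–280 m: 2.3×10⁻⁴ × 280 × 2.1 = 0.13524 m
Layer 2: 0.75×10⁻⁴ × 0.53 × 290 = 0.0115275 m
Δh = 0.13524 + 0.0115275 = 0.1467675 m

147 mm of thermosteric rise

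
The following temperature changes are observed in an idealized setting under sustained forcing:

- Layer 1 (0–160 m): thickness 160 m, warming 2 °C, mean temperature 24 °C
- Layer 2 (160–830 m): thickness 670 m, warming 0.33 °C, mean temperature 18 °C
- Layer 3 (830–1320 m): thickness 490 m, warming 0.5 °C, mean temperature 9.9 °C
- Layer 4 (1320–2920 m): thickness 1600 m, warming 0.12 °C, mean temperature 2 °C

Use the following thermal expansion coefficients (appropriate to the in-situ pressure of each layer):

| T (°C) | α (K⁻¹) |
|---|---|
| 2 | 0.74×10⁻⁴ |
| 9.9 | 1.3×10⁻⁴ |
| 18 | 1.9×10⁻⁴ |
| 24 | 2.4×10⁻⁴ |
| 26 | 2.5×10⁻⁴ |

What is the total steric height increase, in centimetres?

Δh = 16.5 cm

Layer 1 at 24 °C → α = 2.4×10⁻⁴ K⁻¹
Layer 2 at 18 °C → α = 1.9×10⁻⁴ K⁻¹
Layer 3 at 9.9 °C → α = 1.3×10⁻⁴ K⁻¹
Layer 4 at 2 °C → α = 0.74×10⁻⁴ K⁻¹
2.4×10⁻⁴ × 160 × 2 = 0.07680 m
Layer 2: 670 × 1.9×10⁻⁴ × 0.33 = 0.042009 m
1.3×10⁻⁴ × 0.5 × 490 = 0.03185 m
Layer 4: 1600 × 0.74×10⁻⁴ × 0.12 = 0.014208 m
Δh = 0.07680 + 0.042009 + 0.03185 + 0.014208 = 0.164867 m ≈ 16.5 cm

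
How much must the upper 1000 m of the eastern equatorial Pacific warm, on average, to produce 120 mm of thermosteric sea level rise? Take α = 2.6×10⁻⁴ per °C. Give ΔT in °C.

about 0.46 °C

ΔT = Δh/(αH) = 0.12 / (2.6×10⁻⁴ × 1000) ≈ 0.4615 °C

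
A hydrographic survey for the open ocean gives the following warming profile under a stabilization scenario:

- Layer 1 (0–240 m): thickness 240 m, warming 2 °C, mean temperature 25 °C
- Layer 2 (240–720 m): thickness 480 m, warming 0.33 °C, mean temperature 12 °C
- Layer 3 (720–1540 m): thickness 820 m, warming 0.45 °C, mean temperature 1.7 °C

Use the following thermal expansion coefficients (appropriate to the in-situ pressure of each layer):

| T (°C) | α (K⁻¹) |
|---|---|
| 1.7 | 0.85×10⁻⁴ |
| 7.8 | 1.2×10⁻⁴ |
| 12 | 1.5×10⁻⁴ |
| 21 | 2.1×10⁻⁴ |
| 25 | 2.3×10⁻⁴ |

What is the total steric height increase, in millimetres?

166 mm

Layer 1 at 25 °C → α = 2.3×10⁻⁴ K⁻¹
Layer 2 at 12 °C → α = 1.5×10⁻⁴ K⁻¹
Layer 3 at 1.7 °C → α = 0.85×10⁻⁴ K⁻¹
2 × 240 × 2.3×10⁻⁴ = 0.11040 m
Layer 2: 0.33 × 1.5×10⁻⁴ × 480 = 0.02376 m
0.45 × 820 × 0.85×10⁻⁴ = 0.031365 m
Δh = 0.11040 + 0.02376 + 0.031365 = 0.165525 m ≈ 166 mm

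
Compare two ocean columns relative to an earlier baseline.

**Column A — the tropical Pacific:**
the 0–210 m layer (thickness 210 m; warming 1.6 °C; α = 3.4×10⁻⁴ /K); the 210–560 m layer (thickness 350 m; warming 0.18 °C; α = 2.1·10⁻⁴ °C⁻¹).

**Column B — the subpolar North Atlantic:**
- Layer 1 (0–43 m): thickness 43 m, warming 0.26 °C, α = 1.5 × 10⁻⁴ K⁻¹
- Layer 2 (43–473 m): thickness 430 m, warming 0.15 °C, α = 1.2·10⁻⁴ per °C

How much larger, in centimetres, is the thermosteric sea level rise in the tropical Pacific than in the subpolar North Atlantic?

11.8 cm larger

A Layer 1: 210 × 1.6 × 3.4×10⁻⁴ = 0.11424 m
A 210–560 m: 0.18 × 350 × 2.1×10⁻⁴ = 0.01323 m
A total: 0.12747 m
B 0.26 × 43 × 1.5×10⁻⁴ = 0.001677 m
B 43–473 m: 1.2×10⁻⁴ × 0.15 × 430 = 0.00774 m
B total: 0.009417 m
Difference: 0.12747 − 0.009417 = 0.118053 m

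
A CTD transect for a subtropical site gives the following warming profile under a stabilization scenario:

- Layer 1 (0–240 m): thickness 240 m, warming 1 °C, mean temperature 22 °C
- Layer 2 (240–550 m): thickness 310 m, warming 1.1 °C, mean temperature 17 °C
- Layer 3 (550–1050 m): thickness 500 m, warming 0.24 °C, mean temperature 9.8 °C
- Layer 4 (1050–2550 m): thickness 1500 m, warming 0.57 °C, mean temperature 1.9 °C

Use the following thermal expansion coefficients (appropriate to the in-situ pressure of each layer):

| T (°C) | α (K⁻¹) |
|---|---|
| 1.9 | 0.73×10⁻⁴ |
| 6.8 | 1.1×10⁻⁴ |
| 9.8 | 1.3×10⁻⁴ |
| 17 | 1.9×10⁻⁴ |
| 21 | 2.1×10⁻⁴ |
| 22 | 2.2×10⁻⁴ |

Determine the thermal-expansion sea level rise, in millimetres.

196 mm

Layer 1 at 22 °C → α = 2.2×10⁻⁴ K⁻¹
Layer 2 at 17 °C → α = 1.9×10⁻⁴ K⁻¹
Layer 3 at 9.8 °C → α = 1.3×10⁻⁴ K⁻¹
Layer 4 at 1.9 °C → α = 0.73×10⁻⁴ K⁻¹
240 × 2.2×10⁻⁴ × 1 = 0.05280 m
1.1 × 310 × 1.9×10⁻⁴ = 0.06479 m
Layer 3: 0.24 × 500 × 1.3×10⁻⁴ = 0.01560 m
1050–2550 m: 1500 × 0.57 × 0.73×10⁻⁴ = 0.062415 m
Δh = 0.05280 + 0.06479 + 0.01560 + 0.062415 = 0.195605 m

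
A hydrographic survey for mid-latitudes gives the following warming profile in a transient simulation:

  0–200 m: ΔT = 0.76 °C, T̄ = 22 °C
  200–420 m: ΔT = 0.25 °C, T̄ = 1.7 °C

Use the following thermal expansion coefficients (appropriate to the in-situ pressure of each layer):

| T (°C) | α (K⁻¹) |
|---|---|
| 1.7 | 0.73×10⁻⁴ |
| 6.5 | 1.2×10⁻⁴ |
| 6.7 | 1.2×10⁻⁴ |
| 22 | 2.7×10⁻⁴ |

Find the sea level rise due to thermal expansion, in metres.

Δh = 0.0451 m

Layer 1 at 22 °C → α = 2.7×10⁻⁴ K⁻¹
Layer 2 at 1.7 °C → α = 0.73×10⁻⁴ K⁻¹
0.76 × 2.7×10⁻⁴ × 200 = 0.04104 m
200–420 m: 0.73×10⁻⁴ × 0.25 × 220 = 0.004015 m
Δh = 0.04104 + 0.004015 = 0.045055 m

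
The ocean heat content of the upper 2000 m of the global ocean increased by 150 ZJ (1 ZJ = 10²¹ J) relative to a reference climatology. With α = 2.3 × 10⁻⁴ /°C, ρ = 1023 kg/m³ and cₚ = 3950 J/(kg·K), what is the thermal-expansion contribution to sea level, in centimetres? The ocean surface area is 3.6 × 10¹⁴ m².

Δh ≈ 2.37 cm

Per unit area: Q = 150×10²¹ / (3.6×10¹⁴) ≈ 4.167×10⁸ J/m²
Δh = αQ/(ρcₚ) = 2.3×10⁻⁴ × 4.167×10⁸ / (1023 × 3950) ≈ 0.023718 m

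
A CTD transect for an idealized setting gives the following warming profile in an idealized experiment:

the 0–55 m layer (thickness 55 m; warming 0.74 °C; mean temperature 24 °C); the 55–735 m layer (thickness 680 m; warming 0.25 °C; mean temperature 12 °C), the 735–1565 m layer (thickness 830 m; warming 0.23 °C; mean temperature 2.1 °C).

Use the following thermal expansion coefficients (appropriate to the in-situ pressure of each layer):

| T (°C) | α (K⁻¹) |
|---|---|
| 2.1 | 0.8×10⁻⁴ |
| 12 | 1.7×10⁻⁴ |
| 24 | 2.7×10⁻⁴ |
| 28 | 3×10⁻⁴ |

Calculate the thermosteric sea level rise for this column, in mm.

Layer 1 at 24 °C → α = 2.7×10⁻⁴ K⁻¹
Layer 2 at 12 °C → α = 1.7×10⁻⁴ K⁻¹
Layer 3 at 2.1 °C → α = 0.8×10⁻⁴ K⁻¹
0.74 × 2.7×10⁻⁴ × 55 = 0.010989 m
55–735 m: 1.7×10⁻⁴ × 680 × 0.25 = 0.02890 m
0.23 × 830 × 0.8×10⁻⁴ = 0.015272 m
Δh = 0.010989 + 0.02890 + 0.015272 = 0.055161 m

Δh = 55 mm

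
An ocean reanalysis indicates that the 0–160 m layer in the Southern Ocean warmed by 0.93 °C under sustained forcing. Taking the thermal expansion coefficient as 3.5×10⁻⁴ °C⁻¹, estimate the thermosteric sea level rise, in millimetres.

Δh = αΔT·H = 3.5×10⁻⁴ × 0.93 × 160 = 0.05208 m

52.1 mm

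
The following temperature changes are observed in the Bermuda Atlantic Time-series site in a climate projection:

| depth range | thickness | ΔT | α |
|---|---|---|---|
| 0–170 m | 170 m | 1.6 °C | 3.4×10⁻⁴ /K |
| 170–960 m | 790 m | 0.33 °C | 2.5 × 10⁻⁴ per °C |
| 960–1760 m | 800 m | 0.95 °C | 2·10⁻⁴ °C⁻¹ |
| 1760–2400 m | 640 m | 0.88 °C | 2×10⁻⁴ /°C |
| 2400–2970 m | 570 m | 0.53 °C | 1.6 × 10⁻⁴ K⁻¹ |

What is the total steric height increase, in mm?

Layer 1: 1.6 × 3.4×10⁻⁴ × 170 = 0.09248 m
170–960 m: 2.5×10⁻⁴ × 790 × 0.33 = 0.065175 m
0.95 × 2×10⁻⁴ × 800 = 0.15200 m
1760–2400 m: 640 × 2×10⁻⁴ × 0.88 = 0.11264 m
Layer 5: 1.6×10⁻⁴ × 570 × 0.53 = 0.048336 m
Δh = 0.09248 + 0.065175 + 0.15200 + 0.11264 + 0.048336 = 0.470631 m ≈ 471 mm

Δh ≈ 471 mm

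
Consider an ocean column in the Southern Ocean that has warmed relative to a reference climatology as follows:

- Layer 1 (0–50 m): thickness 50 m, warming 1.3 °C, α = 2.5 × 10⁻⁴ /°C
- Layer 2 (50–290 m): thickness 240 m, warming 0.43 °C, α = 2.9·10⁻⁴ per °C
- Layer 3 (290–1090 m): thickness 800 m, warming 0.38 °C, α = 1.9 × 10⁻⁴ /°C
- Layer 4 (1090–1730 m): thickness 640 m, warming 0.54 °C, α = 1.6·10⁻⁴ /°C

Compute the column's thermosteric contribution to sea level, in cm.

Δh = 16 cm

Layer 1: 1.3 × 2.5×10⁻⁴ × 50 = 0.01625 m
Layer 2: 0.43 × 240 × 2.9×10⁻⁴ = 0.029928 m
0.38 × 800 × 1.9×10⁻⁴ = 0.05776 m
1090–1730 m: 1.6×10⁻⁴ × 640 × 0.54 = 0.055296 m
Δh = 0.01625 + 0.029928 + 0.05776 + 0.055296 = 0.159234 m ≈ 16 cm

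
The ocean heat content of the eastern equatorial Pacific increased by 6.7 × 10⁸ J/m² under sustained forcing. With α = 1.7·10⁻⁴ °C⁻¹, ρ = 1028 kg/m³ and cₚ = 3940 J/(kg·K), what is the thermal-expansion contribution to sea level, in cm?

Δh = αQ/(ρcₚ) = 1.7×10⁻⁴ × 6.7×10⁸ / (1028 × 3940) ≈ 0.028121 m

2.81 cm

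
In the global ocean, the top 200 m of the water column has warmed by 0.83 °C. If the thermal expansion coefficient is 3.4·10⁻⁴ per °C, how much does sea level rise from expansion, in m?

Δh = 0.0564 m

Δh = αΔT·H = 3.4×10⁻⁴ × 0.83 × 200 = 0.05644 m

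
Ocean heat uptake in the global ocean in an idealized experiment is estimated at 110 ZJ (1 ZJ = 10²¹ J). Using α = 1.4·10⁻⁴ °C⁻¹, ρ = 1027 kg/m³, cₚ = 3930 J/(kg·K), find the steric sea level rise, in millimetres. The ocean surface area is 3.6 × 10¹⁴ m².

Per unit area: Q = 110×10²¹ / (3.6×10¹⁴) ≈ 3.056×10⁸ J/m²
Δh = αQ/(ρcₚ) = 1.4×10⁻⁴ × 3.056×10⁸ / (1027 × 3930) ≈ 0.01060 m

11 mm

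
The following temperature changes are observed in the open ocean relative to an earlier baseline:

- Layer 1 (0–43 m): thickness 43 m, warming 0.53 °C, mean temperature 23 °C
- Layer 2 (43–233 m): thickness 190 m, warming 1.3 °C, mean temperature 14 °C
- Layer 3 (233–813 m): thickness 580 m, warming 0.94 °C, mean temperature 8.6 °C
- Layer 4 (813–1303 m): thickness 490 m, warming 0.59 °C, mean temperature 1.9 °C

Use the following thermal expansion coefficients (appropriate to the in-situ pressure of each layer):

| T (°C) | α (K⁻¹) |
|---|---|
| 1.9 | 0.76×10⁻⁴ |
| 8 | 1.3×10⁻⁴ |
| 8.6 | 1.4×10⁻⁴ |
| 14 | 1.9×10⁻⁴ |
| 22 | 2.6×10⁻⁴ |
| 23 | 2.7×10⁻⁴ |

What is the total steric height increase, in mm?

Layer 1 at 23 °C → α = 2.7×10⁻⁴ K⁻¹
Layer 2 at 14 °C → α = 1.9×10⁻⁴ K⁻¹
Layer 3 at 8.6 °C → α = 1.4×10⁻⁴ K⁻¹
Layer 4 at 1.9 °C → α = 0.76×10⁻⁴ K⁻¹
0.53 × 43 × 2.7×10⁻⁴ = 0.0061533 m
1.3 × 1.9×10⁻⁴ × 190 = 0.04693 m
233–813 m: 580 × 1.4×10⁻⁴ × 0.94 = 0.076328 m
0.59 × 490 × 0.76×10⁻⁴ = 0.0219716 m
Δh = 0.0061533 + 0.04693 + 0.076328 + 0.0219716 = 0.1513829 m ≈ 150 mm

about 150 mm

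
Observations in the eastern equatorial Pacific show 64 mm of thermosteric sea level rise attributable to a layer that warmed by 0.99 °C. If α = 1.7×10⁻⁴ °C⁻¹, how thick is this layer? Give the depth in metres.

about 380 m

H = Δh/(αΔT) = 0.064 / (1.7×10⁻⁴ × 0.99) ≈ 380.3 m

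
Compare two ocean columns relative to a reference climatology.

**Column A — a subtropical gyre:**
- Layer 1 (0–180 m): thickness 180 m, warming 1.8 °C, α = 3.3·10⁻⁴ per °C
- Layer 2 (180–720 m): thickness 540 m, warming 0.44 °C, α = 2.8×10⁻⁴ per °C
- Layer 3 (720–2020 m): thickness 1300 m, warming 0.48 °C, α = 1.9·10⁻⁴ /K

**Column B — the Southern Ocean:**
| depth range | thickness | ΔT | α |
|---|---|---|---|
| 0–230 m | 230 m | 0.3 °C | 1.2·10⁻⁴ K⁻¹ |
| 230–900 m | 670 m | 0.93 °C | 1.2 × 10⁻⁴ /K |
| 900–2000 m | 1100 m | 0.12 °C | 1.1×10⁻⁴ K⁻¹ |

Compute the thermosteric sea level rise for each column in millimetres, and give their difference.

Δh_A ≈ 290 mm, Δh_B ≈ 98 mm; difference ≈ 190 mm

A 0–180 m: 1.8 × 180 × 3.3×10⁻⁴ = 0.10692 m
A Layer 2: 540 × 0.44 × 2.8×10⁻⁴ = 0.066528 m
A 1300 × 0.48 × 1.9×10⁻⁴ = 0.11856 m
A total: 0.292008 m
B 0.3 × 230 × 1.2×10⁻⁴ = 0.00828 m
B Layer 2: 0.93 × 1.2×10⁻⁴ × 670 = 0.074772 m
B 0.12 × 1.1×10⁻⁴ × 1100 = 0.01452 m
B total: 0.097572 m
Difference: 0.292008 − 0.097572 = 0.194436 m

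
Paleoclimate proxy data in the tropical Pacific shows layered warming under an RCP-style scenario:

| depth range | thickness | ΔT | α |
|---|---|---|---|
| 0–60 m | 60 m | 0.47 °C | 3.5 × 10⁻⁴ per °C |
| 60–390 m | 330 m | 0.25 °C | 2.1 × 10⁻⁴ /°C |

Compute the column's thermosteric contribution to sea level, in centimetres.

0.47 × 60 × 3.5×10⁻⁴ = 0.00987 m
60–390 m: 2.1×10⁻⁴ × 0.25 × 330 = 0.017325 m
Δh = 0.00987 + 0.017325 = 0.027195 m

Δh = 2.72 cm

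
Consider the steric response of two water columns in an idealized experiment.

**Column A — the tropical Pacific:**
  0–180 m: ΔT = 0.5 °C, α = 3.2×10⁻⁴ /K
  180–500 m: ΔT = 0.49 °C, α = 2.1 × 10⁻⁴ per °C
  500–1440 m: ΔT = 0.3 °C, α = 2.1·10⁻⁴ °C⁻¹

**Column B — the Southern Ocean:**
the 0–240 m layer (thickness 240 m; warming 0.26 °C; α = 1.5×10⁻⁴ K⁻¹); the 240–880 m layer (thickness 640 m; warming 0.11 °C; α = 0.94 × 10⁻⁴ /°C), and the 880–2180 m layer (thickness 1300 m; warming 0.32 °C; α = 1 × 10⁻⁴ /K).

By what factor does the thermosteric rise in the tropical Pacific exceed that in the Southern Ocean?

2.1

A 0–180 m: 3.2×10⁻⁴ × 0.5 × 180 = 0.02880 m
A Layer 2: 2.1×10⁻⁴ × 320 × 0.49 = 0.032928 m
A 500–1440 m: 2.1×10⁻⁴ × 940 × 0.3 = 0.05922 m
A total: 0.120948 m
B 0.26 × 1.5×10⁻⁴ × 240 = 0.00936 m
B 640 × 0.11 × 0.94×10⁻⁴ = 0.0066176 m
B 0.32 × 1300 × 1×10⁻⁴ = 0.04160 m
B total: 0.0575776 m
Ratio: 0.120948 / 0.0575776 ≈ 2.101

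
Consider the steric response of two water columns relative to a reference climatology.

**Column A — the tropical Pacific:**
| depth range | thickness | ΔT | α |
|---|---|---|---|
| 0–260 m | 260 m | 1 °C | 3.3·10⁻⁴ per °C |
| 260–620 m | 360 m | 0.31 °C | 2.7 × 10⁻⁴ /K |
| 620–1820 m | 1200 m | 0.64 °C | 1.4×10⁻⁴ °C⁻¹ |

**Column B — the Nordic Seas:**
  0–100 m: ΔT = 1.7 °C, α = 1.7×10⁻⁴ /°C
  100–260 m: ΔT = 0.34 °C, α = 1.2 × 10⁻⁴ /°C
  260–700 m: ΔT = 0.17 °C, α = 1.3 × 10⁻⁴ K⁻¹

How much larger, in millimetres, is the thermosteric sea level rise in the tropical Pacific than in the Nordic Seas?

A Layer 1: 1 × 3.3×10⁻⁴ × 260 = 0.08580 m
A 260–620 m: 360 × 2.7×10⁻⁴ × 0.31 = 0.030132 m
A Layer 3: 0.64 × 1.4×10⁻⁴ × 1200 = 0.10752 m
A total: 0.223452 m
B 0–100 m: 1.7×10⁻⁴ × 1.7 × 100 = 0.02890 m
B Layer 2: 0.34 × 160 × 1.2×10⁻⁴ = 0.006528 m
B Layer 3: 0.17 × 1.3×10⁻⁴ × 440 = 0.009724 m
B total: 0.045152 m
Difference: 0.223452 − 0.045152 = 0.17830 m

180 mm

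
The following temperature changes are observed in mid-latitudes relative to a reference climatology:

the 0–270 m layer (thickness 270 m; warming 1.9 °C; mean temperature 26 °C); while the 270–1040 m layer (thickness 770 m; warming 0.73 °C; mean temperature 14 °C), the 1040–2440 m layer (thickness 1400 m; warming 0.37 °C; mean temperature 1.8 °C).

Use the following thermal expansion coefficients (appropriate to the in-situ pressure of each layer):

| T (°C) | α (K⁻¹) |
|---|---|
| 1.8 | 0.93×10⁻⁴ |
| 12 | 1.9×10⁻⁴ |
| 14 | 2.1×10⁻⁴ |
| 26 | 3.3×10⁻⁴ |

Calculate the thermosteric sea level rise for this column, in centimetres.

33.6 cm of thermosteric rise

Layer 1 at 26 °C → α = 3.3×10⁻⁴ K⁻¹
Layer 2 at 14 °C → α = 2.1×10⁻⁴ K⁻¹
Layer 3 at 1.8 °C → α = 0.93×10⁻⁴ K⁻¹
3.3×10⁻⁴ × 1.9 × 270 = 0.16929 m
Layer 2: 2.1×10⁻⁴ × 770 × 0.73 = 0.118041 m
Layer 3: 0.37 × 0.93×10⁻⁴ × 1400 = 0.048174 m
Δh = 0.16929 + 0.118041 + 0.048174 = 0.335505 m ≈ 33.6 cm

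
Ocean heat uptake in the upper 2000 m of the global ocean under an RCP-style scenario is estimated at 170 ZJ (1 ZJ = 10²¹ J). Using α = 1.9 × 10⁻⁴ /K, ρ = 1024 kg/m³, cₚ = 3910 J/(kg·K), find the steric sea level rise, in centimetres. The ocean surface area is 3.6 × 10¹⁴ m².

Per unit area: Q = 170×10²¹ / (3.6×10¹⁴) ≈ 4.722×10⁸ J/m²
Δh = αQ/(ρcₚ) = 1.9×10⁻⁴ × 4.722×10⁸ / (1024 × 3910) ≈ 0.022408 m

2.24 cm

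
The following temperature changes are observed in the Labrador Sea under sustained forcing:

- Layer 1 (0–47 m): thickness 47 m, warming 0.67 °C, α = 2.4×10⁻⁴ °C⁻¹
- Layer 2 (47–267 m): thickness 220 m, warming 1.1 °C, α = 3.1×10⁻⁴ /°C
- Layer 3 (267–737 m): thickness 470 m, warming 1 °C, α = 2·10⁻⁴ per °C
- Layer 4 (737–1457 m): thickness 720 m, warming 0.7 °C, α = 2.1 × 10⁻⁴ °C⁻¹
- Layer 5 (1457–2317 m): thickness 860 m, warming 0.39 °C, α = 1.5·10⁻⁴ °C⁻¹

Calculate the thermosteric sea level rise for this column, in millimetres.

Layer 1: 0.67 × 47 × 2.4×10⁻⁴ = 0.0075576 m
220 × 1.1 × 3.1×10⁻⁴ = 0.07502 m
470 × 1 × 2×10⁻⁴ = 0.09400 m
Layer 4: 720 × 0.7 × 2.1×10⁻⁴ = 0.10584 m
Layer 5: 860 × 1.5×10⁻⁴ × 0.39 = 0.05031 m
Δh = 0.0075576 + 0.07502 + 0.09400 + 0.10584 + 0.05031 = 0.3327276 m

Δh = 333 mm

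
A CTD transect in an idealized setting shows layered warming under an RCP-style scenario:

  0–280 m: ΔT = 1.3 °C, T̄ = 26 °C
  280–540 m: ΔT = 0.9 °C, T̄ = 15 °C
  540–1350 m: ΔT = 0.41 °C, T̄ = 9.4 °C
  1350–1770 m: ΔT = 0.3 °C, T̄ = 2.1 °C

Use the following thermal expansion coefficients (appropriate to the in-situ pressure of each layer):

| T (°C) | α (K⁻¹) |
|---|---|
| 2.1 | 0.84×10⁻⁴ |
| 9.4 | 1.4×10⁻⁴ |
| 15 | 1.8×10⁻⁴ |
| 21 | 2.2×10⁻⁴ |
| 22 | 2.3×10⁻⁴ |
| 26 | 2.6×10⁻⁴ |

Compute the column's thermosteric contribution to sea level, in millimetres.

Layer 1 at 26 °C → α = 2.6×10⁻⁴ K⁻¹
Layer 2 at 15 °C → α = 1.8×10⁻⁴ K⁻¹
Layer 3 at 9.4 °C → α = 1.4×10⁻⁴ K⁻¹
Layer 4 at 2.1 °C → α = 0.84×10⁻⁴ K⁻¹
0–280 m: 280 × 2.6×10⁻⁴ × 1.3 = 0.09464 m
Layer 2: 260 × 0.9 × 1.8×10⁻⁴ = 0.04212 m
540–1350 m: 1.4×10⁻⁴ × 810 × 0.41 = 0.046494 m
420 × 0.84×10⁻⁴ × 0.3 = 0.010584 m
Δh = 0.09464 + 0.04212 + 0.046494 + 0.010584 = 0.193838 m

Δh ≈ 194 mm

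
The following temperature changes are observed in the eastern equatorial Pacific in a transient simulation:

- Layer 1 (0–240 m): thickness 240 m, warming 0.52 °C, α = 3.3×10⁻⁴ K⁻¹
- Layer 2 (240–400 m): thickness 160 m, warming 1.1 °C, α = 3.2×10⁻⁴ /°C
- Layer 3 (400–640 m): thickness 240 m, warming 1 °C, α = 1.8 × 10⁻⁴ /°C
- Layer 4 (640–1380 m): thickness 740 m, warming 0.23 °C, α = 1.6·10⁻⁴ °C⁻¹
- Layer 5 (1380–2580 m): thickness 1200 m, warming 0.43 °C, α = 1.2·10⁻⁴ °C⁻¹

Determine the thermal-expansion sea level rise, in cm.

Layer 1: 3.3×10⁻⁴ × 240 × 0.52 = 0.041184 m
Layer 2: 3.2×10⁻⁴ × 160 × 1.1 = 0.05632 m
1.8×10⁻⁴ × 240 × 1 = 0.04320 m
640–1380 m: 1.6×10⁻⁴ × 0.23 × 740 = 0.027232 m
0.43 × 1.2×10⁻⁴ × 1200 = 0.06192 m
Δh = 0.041184 + 0.05632 + 0.04320 + 0.027232 + 0.06192 = 0.229856 m ≈ 23.0 cm

about 23.0 cm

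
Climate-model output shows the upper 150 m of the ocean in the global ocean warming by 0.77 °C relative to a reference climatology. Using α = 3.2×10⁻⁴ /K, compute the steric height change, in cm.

Δh = 3.70 cm

Δh = αΔT·H = 3.2×10⁻⁴ × 0.77 × 150 = 0.03696 m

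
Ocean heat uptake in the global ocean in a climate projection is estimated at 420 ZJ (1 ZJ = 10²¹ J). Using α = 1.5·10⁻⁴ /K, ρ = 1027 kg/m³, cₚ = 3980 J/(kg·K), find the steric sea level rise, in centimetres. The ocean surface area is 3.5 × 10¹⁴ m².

Δh = 4.4 cm

Per unit area: Q = 420×10²¹ / (3.5×10¹⁴) = 1.2×10⁹ J/m²
Δh = αQ/(ρcₚ) = 1.5×10⁻⁴ × 1.2×10⁹ / (1027 × 3980) ≈ 0.044037 m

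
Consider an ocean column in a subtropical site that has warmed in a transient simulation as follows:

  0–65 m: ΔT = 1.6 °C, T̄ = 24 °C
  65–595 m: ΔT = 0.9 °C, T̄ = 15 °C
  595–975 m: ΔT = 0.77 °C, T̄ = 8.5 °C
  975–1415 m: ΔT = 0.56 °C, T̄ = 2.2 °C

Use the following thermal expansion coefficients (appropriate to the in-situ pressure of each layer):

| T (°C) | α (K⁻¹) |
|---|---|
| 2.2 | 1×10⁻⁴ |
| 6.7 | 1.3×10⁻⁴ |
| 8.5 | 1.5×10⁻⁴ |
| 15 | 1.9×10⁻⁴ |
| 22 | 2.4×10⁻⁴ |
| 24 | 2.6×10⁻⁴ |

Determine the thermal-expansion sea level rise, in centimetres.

Layer 1 at 24 °C → α = 2.6×10⁻⁴ K⁻¹
Layer 2 at 15 °C → α = 1.9×10⁻⁴ K⁻¹
Layer 3 at 8.5 °C → α = 1.5×10⁻⁴ K⁻¹
Layer 4 at 2.2 °C → α = 1×10⁻⁴ K⁻¹
Layer 1: 2.6×10⁻⁴ × 65 × 1.6 = 0.02704 m
65–595 m: 1.9×10⁻⁴ × 530 × 0.9 = 0.09063 m
595–975 m: 0.77 × 1.5×10⁻⁴ × 380 = 0.04389 m
0.56 × 1×10⁻⁴ × 440 = 0.02464 m
Δh = 0.02704 + 0.09063 + 0.04389 + 0.02464 = 0.18620 m

18.6 cm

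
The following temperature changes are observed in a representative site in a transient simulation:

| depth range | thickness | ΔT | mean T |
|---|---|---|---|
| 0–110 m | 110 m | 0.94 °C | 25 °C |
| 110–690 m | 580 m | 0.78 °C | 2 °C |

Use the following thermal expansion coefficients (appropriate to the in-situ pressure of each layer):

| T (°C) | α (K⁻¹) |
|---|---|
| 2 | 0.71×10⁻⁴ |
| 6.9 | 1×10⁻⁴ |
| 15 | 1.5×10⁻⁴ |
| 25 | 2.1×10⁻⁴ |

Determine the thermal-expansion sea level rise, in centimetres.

Layer 1 at 25 °C → α = 2.1×10⁻⁴ K⁻¹
Layer 2 at 2 °C → α = 0.71×10⁻⁴ K⁻¹
110 × 0.94 × 2.1×10⁻⁴ = 0.021714 m
110–690 m: 0.71×10⁻⁴ × 0.78 × 580 = 0.0321204 m
Δh = 0.021714 + 0.0321204 = 0.0538344 m

Δh ≈ 5.38 cm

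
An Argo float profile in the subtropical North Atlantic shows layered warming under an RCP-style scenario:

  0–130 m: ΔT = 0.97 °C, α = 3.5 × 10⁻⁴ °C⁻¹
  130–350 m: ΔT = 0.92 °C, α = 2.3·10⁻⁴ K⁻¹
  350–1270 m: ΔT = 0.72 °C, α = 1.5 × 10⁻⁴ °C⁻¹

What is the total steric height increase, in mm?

3.5×10⁻⁴ × 130 × 0.97 = 0.044135 m
2.3×10⁻⁴ × 220 × 0.92 = 0.046552 m
Layer 3: 0.72 × 1.5×10⁻⁴ × 920 = 0.09936 m
Δh = 0.044135 + 0.046552 + 0.09936 = 0.190047 m

Δh ≈ 190 mm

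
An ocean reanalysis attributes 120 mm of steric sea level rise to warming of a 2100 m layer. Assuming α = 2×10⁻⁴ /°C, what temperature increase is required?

ΔT = Δh/(αH) = 0.12 / (2×10⁻⁴ × 2100) ≈ 0.2857 °C

0.286 °C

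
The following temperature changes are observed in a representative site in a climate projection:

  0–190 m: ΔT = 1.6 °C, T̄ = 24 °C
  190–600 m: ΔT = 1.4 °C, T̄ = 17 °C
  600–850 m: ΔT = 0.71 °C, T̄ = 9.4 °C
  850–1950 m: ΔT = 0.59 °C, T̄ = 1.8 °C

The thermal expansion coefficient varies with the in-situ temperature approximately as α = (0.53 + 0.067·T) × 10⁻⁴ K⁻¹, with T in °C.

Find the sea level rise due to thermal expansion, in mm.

Δh ≈ 224 mm

Layer 1: α = (0.53 + 0.067×24)×10⁻⁴ = 2.138×10⁻⁴ K⁻¹
Layer 2: α = (0.53 + 0.067×17)×10⁻⁴ = 1.669×10⁻⁴ K⁻¹
Layer 3: α = (0.53 + 0.067×9.4)×10⁻⁴ = 1.1598×10⁻⁴ K⁻¹
Layer 4: α = (0.53 + 0.067×1.8)×10⁻⁴ = 0.6506×10⁻⁴ K⁻¹
2.138×10⁻⁴ × 190 × 1.6 = 0.0649952 m
1.669×10⁻⁴ × 410 × 1.4 = 0.0958006 m
Layer 3: 1.1598×10⁻⁴ × 0.71 × 250 = 0.02058645 m
850–1950 m: 1100 × 0.6506×10⁻⁴ × 0.59 = 0.04222394 m
Δh = 0.0649952 + 0.0958006 + 0.02058645 + 0.04222394 = 0.22360619 m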